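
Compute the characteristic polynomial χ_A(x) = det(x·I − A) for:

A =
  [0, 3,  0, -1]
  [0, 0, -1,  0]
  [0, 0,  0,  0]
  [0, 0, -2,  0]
x^4

Expanding det(x·I − A) (e.g. by cofactor expansion or by noting that A is similar to its Jordan form J, which has the same characteristic polynomial as A) gives
  χ_A(x) = x^4
which factors as x^4. The eigenvalues (with algebraic multiplicities) are λ = 0 with multiplicity 4.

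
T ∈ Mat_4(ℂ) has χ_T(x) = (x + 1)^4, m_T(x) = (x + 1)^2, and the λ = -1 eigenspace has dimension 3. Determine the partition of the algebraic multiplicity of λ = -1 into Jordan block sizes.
Block sizes for λ = -1: [2, 1, 1]

Step 1 — from the characteristic polynomial, algebraic multiplicity of λ = -1 is 4. From dim ker(T − (-1)·I) = 3, there are exactly 3 Jordan blocks for λ = -1.
Step 2 — from the minimal polynomial, the factor (x + 1)^2 tells us the largest block for λ = -1 has size 2.
Step 3 — with total size 4, 3 blocks, and largest block 2, the block sizes (in nonincreasing order) are [2, 1, 1].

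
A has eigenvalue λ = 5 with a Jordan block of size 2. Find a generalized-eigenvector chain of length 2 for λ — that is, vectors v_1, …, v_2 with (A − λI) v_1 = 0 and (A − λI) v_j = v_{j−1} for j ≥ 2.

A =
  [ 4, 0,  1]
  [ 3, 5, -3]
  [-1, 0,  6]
A Jordan chain for λ = 5 of length 2:
v_1 = (-1, 3, -1)ᵀ
v_2 = (1, 0, 0)ᵀ

Let N = A − (5)·I. We want v_2 with N^2 v_2 = 0 but N^1 v_2 ≠ 0; then v_{j-1} := N · v_j for j = 2, …, 2.

Pick v_2 = (1, 0, 0)ᵀ.
Then v_1 = N · v_2 = (-1, 3, -1)ᵀ.

Sanity check: (A − (5)·I) v_1 = (0, 0, 0)ᵀ = 0. ✓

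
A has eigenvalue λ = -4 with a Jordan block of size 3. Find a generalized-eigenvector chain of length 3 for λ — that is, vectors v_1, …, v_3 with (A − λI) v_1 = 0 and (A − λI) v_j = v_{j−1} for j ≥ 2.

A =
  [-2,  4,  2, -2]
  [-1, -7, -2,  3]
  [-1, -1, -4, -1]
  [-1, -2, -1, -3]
A Jordan chain for λ = -4 of length 3:
v_1 = (-2, 1, 1, 1)ᵀ
v_2 = (4, -3, -1, -2)ᵀ
v_3 = (0, 1, 0, 0)ᵀ

Let N = A − (-4)·I. We want v_3 with N^3 v_3 = 0 but N^2 v_3 ≠ 0; then v_{j-1} := N · v_j for j = 3, …, 2.

Pick v_3 = (0, 1, 0, 0)ᵀ.
Then v_2 = N · v_3 = (4, -3, -1, -2)ᵀ.
Then v_1 = N · v_2 = (-2, 1, 1, 1)ᵀ.

Sanity check: (A − (-4)·I) v_1 = (0, 0, 0, 0)ᵀ = 0. ✓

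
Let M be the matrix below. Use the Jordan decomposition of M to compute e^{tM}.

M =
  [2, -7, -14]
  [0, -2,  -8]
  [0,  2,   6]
e^{tM} =
  [exp(2*t), -7*t*exp(2*t), -14*t*exp(2*t)]
  [0, -4*t*exp(2*t) + exp(2*t), -8*t*exp(2*t)]
  [0, 2*t*exp(2*t), 4*t*exp(2*t) + exp(2*t)]

Strategy: write M = P · J · P⁻¹ where J is a Jordan canonical form, so e^{tM} = P · e^{tJ} · P⁻¹, and e^{tJ} can be computed block-by-block.

M has Jordan form
J =
  [2, 1, 0]
  [0, 2, 0]
  [0, 0, 2]
(up to reordering of blocks).

Per-block formulas:
  For a 1×1 block at λ = 2: exp(t · [2]) = [e^(2t)].
  For a 2×2 Jordan block J_2(2): exp(t · J_2(2)) = e^(2t)·(I + t·N), where N is the 2×2 nilpotent shift.

After assembling e^{tJ} and conjugating by P, we get:

e^{tM} =
  [exp(2*t), -7*t*exp(2*t), -14*t*exp(2*t)]
  [0, -4*t*exp(2*t) + exp(2*t), -8*t*exp(2*t)]
  [0, 2*t*exp(2*t), 4*t*exp(2*t) + exp(2*t)]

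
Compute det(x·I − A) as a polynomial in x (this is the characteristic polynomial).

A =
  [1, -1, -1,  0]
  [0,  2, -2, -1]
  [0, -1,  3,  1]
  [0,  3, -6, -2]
x^4 - 4*x^3 + 6*x^2 - 4*x + 1

Expanding det(x·I − A) (e.g. by cofactor expansion or by noting that A is similar to its Jordan form J, which has the same characteristic polynomial as A) gives
  χ_A(x) = x^4 - 4*x^3 + 6*x^2 - 4*x + 1
which factors as (x - 1)^4. The eigenvalues (with algebraic multiplicities) are λ = 1 with multiplicity 4.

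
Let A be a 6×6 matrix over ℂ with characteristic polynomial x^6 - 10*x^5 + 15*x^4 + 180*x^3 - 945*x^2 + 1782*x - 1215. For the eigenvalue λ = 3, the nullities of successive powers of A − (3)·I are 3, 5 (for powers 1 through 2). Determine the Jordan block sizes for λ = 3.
Block sizes for λ = 3: [2, 2, 1]

From the dimensions of kernels of powers, the number of Jordan blocks of size at least j is d_j − d_{j−1} where d_j = dim ker(N^j) (with d_0 = 0). Computing the differences gives [3, 2].
The number of blocks of size exactly k is (#blocks of size ≥ k) − (#blocks of size ≥ k + 1), so the partition is: 1 block(s) of size 1, 2 block(s) of size 2.
In nonincreasing order the block sizes are [2, 2, 1].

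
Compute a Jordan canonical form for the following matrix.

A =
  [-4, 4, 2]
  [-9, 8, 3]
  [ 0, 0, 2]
J_2(2) ⊕ J_1(2)

The characteristic polynomial is
  det(x·I − A) = x^3 - 6*x^2 + 12*x - 8 = (x - 2)^3

Eigenvalues and multiplicities (the geometric multiplicity of λ is n − rank(A − λI), which equals the number of Jordan blocks for λ):
  λ = 2: algebraic multiplicity = 3, geometric multiplicity = 2

Determining the block sizes for each eigenvalue:
  λ = 2: 2 blocks summing to 3 forces exactly one block of size 2 and the rest size 1 → block sizes [2, 1]

Assembling the blocks gives a Jordan form
J =
  [2, 1, 0]
  [0, 2, 0]
  [0, 0, 2]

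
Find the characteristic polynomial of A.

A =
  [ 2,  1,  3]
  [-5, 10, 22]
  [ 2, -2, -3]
x^3 - 9*x^2 + 27*x - 27

Expanding det(x·I − A) (e.g. by cofactor expansion or by noting that A is similar to its Jordan form J, which has the same characteristic polynomial as A) gives
  χ_A(x) = x^3 - 9*x^2 + 27*x - 27
which factors as (x - 3)^3. The eigenvalues (with algebraic multiplicities) are λ = 3 with multiplicity 3.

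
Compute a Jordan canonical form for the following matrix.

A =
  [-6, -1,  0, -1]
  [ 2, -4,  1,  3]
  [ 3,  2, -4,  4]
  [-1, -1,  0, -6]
J_3(-5) ⊕ J_1(-5)

The characteristic polynomial is
  det(x·I − A) = x^4 + 20*x^3 + 150*x^2 + 500*x + 625 = (x + 5)^4

Eigenvalues and multiplicities (the geometric multiplicity of λ is n − rank(A − λI), which equals the number of Jordan blocks for λ):
  λ = -5: algebraic multiplicity = 4, geometric multiplicity = 2

Determining the block sizes for each eigenvalue:
  λ = -5: with am = 4 and gm = 2, the partition is not yet determined (e.g. several partitions of 4 into 2 parts exist). Let N = A − (-5)·I. Computing rank(N^1) = 2, rank(N^2) = 1, rank(N^3) = 0; the number of blocks of size ≥ j is rank(N^{j−1}) − rank(N^j), giving [2, 1, 1]. So we have 1 block(s) of size 3, 1 block(s) of size 1 → block sizes [3, 1]

Assembling the blocks gives a Jordan form
J =
  [-5,  1,  0,  0]
  [ 0, -5,  1,  0]
  [ 0,  0, -5,  0]
  [ 0,  0,  0, -5]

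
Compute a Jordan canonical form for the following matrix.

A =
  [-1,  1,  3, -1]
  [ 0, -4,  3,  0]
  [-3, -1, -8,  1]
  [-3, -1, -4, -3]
J_3(-4) ⊕ J_1(-4)

The characteristic polynomial is
  det(x·I − A) = x^4 + 16*x^3 + 96*x^2 + 256*x + 256 = (x + 4)^4

Eigenvalues and multiplicities (the geometric multiplicity of λ is n − rank(A − λI), which equals the number of Jordan blocks for λ):
  λ = -4: algebraic multiplicity = 4, geometric multiplicity = 2

Determining the block sizes for each eigenvalue:
  λ = -4: with am = 4 and gm = 2, the partition is not yet determined (e.g. several partitions of 4 into 2 parts exist). Let N = A − (-4)·I. Computing rank(N^1) = 2, rank(N^2) = 1, rank(N^3) = 0; the number of blocks of size ≥ j is rank(N^{j−1}) − rank(N^j), giving [2, 1, 1]. So we have 1 block(s) of size 3, 1 block(s) of size 1 → block sizes [3, 1]

Assembling the blocks gives a Jordan form
J =
  [-4,  1,  0,  0]
  [ 0, -4,  1,  0]
  [ 0,  0, -4,  0]
  [ 0,  0,  0, -4]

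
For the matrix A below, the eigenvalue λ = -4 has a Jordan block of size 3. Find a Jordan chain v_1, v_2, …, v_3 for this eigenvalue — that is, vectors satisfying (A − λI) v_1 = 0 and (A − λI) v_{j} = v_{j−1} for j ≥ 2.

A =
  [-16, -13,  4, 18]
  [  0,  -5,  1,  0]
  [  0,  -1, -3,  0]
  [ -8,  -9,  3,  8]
A Jordan chain for λ = -4 of length 3:
v_1 = (3, 0, 0, 2)ᵀ
v_2 = (-13, -1, -1, -9)ᵀ
v_3 = (0, 1, 0, 0)ᵀ

Let N = A − (-4)·I. We want v_3 with N^3 v_3 = 0 but N^2 v_3 ≠ 0; then v_{j-1} := N · v_j for j = 3, …, 2.

Pick v_3 = (0, 1, 0, 0)ᵀ.
Then v_2 = N · v_3 = (-13, -1, -1, -9)ᵀ.
Then v_1 = N · v_2 = (3, 0, 0, 2)ᵀ.

Sanity check: (A − (-4)·I) v_1 = (0, 0, 0, 0)ᵀ = 0. ✓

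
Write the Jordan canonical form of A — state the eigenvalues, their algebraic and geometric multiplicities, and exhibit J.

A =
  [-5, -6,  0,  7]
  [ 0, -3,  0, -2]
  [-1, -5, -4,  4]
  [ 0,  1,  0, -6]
J_2(-5) ⊕ J_2(-4)

The characteristic polynomial is
  det(x·I − A) = x^4 + 18*x^3 + 121*x^2 + 360*x + 400 = (x + 4)^2*(x + 5)^2

Eigenvalues and multiplicities (the geometric multiplicity of λ is n − rank(A − λI), which equals the number of Jordan blocks for λ):
  λ = -5: algebraic multiplicity = 2, geometric multiplicity = 1
  λ = -4: algebraic multiplicity = 2, geometric multiplicity = 1

Determining the block sizes for each eigenvalue:
  λ = -5: one block (gm = 1), so the single block has size am = 2 → block sizes [2]
  λ = -4: one block (gm = 1), so the single block has size am = 2 → block sizes [2]

Assembling the blocks gives a Jordan form
J =
  [-5,  1,  0,  0]
  [ 0, -5,  0,  0]
  [ 0,  0, -4,  1]
  [ 0,  0,  0, -4]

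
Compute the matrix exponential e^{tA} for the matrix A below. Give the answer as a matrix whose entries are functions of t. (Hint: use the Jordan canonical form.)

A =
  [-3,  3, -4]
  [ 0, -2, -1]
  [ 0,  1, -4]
e^{tA} =
  [exp(-3*t), -t^2*exp(-3*t)/2 + 3*t*exp(-3*t), t^2*exp(-3*t)/2 - 4*t*exp(-3*t)]
  [0, t*exp(-3*t) + exp(-3*t), -t*exp(-3*t)]
  [0, t*exp(-3*t), -t*exp(-3*t) + exp(-3*t)]

Strategy: write A = P · J · P⁻¹ where J is a Jordan canonical form, so e^{tA} = P · e^{tJ} · P⁻¹, and e^{tJ} can be computed block-by-block.

A has Jordan form
J =
  [-3,  1,  0]
  [ 0, -3,  1]
  [ 0,  0, -3]
(up to reordering of blocks).

Per-block formulas:
  For a 3×3 Jordan block J_3(-3): exp(t · J_3(-3)) = e^(-3t)·(I + t·N + (t^2/2)·N^2), where N is the 3×3 nilpotent shift.

After assembling e^{tJ} and conjugating by P, we get:

e^{tA} =
  [exp(-3*t), -t^2*exp(-3*t)/2 + 3*t*exp(-3*t), t^2*exp(-3*t)/2 - 4*t*exp(-3*t)]
  [0, t*exp(-3*t) + exp(-3*t), -t*exp(-3*t)]
  [0, t*exp(-3*t), -t*exp(-3*t) + exp(-3*t)]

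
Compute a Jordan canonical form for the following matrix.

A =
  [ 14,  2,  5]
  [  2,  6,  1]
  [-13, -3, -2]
J_3(6)

The characteristic polynomial is
  det(x·I − A) = x^3 - 18*x^2 + 108*x - 216 = (x - 6)^3

Eigenvalues and multiplicities (the geometric multiplicity of λ is n − rank(A − λI), which equals the number of Jordan blocks for λ):
  λ = 6: algebraic multiplicity = 3, geometric multiplicity = 1

Determining the block sizes for each eigenvalue:
  λ = 6: one block (gm = 1), so the single block has size am = 3 → block sizes [3]

Assembling the blocks gives a Jordan form
J =
  [6, 1, 0]
  [0, 6, 1]
  [0, 0, 6]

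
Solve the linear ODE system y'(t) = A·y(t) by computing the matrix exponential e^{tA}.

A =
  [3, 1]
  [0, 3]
e^{tA} =
  [exp(3*t), t*exp(3*t)]
  [0, exp(3*t)]

Strategy: write A = P · J · P⁻¹ where J is a Jordan canonical form, so e^{tA} = P · e^{tJ} · P⁻¹, and e^{tJ} can be computed block-by-block.

A has Jordan form
J =
  [3, 1]
  [0, 3]
(up to reordering of blocks).

Per-block formulas:
  For a 2×2 Jordan block J_2(3): exp(t · J_2(3)) = e^(3t)·(I + t·N), where N is the 2×2 nilpotent shift.

After assembling e^{tJ} and conjugating by P, we get:

e^{tA} =
  [exp(3*t), t*exp(3*t)]
  [0, exp(3*t)]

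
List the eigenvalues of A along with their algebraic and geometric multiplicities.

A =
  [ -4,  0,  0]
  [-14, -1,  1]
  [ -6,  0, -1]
λ = -4: alg = 1, geom = 1; λ = -1: alg = 2, geom = 1

Step 1 — factor the characteristic polynomial to read off the algebraic multiplicities:
  χ_A(x) = (x + 1)^2*(x + 4)

Step 2 — compute geometric multiplicities via the rank-nullity identity g(λ) = n − rank(A − λI):
  rank(A − (-4)·I) = 2, so dim ker(A − (-4)·I) = n − 2 = 1
  rank(A − (-1)·I) = 2, so dim ker(A − (-1)·I) = n − 2 = 1

Summary:
  λ = -4: algebraic multiplicity = 1, geometric multiplicity = 1
  λ = -1: algebraic multiplicity = 2, geometric multiplicity = 1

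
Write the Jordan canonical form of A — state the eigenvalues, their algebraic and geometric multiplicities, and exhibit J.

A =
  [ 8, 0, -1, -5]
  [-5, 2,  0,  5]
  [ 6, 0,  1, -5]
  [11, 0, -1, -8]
J_1(-3) ⊕ J_2(2) ⊕ J_1(2)

The characteristic polynomial is
  det(x·I − A) = x^4 - 3*x^3 - 6*x^2 + 28*x - 24 = (x - 2)^3*(x + 3)

Eigenvalues and multiplicities (the geometric multiplicity of λ is n − rank(A − λI), which equals the number of Jordan blocks for λ):
  λ = -3: algebraic multiplicity = 1, geometric multiplicity = 1
  λ = 2: algebraic multiplicity = 3, geometric multiplicity = 2

Determining the block sizes for each eigenvalue:
  λ = -3: one block (gm = 1), so the single block has size am = 1 → block sizes [1]
  λ = 2: 2 blocks summing to 3 forces exactly one block of size 2 and the rest size 1 → block sizes [2, 1]

Assembling the blocks gives a Jordan form
J =
  [-3, 0, 0, 0]
  [ 0, 2, 1, 0]
  [ 0, 0, 2, 0]
  [ 0, 0, 0, 2]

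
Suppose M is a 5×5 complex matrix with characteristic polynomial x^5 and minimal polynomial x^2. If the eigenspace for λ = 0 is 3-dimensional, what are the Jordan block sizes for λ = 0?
Block sizes for λ = 0: [2, 2, 1]

Step 1 — from the characteristic polynomial, algebraic multiplicity of λ = 0 is 5. From dim ker(M − (0)·I) = 3, there are exactly 3 Jordan blocks for λ = 0.
Step 2 — from the minimal polynomial, the factor (x − 0)^2 tells us the largest block for λ = 0 has size 2.
Step 3 — with total size 5, 3 blocks, and largest block 2, the block sizes (in nonincreasing order) are [2, 2, 1].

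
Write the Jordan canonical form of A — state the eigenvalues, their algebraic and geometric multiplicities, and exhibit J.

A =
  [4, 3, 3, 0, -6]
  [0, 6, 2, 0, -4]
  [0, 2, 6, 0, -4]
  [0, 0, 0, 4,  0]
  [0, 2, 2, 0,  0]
J_2(4) ⊕ J_1(4) ⊕ J_1(4) ⊕ J_1(4)

The characteristic polynomial is
  det(x·I − A) = x^5 - 20*x^4 + 160*x^3 - 640*x^2 + 1280*x - 1024 = (x - 4)^5

Eigenvalues and multiplicities (the geometric multiplicity of λ is n − rank(A − λI), which equals the number of Jordan blocks for λ):
  λ = 4: algebraic multiplicity = 5, geometric multiplicity = 4

Determining the block sizes for each eigenvalue:
  λ = 4: 4 blocks summing to 5 forces exactly one block of size 2 and the rest size 1 → block sizes [2, 1, 1, 1]

Assembling the blocks gives a Jordan form
J =
  [4, 1, 0, 0, 0]
  [0, 4, 0, 0, 0]
  [0, 0, 4, 0, 0]
  [0, 0, 0, 4, 0]
  [0, 0, 0, 0, 4]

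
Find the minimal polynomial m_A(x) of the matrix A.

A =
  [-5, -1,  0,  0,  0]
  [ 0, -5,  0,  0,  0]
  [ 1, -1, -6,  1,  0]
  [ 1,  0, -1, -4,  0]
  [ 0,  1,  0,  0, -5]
x^2 + 10*x + 25

The characteristic polynomial is χ_A(x) = (x + 5)^5, so the eigenvalues are known. The minimal polynomial is
  m_A(x) = Π_λ (x − λ)^{k_λ}
where k_λ is the size of the *largest* Jordan block for λ (equivalently, the smallest k with (A − λI)^k v = 0 for every generalised eigenvector v of λ).

  λ = -5: largest Jordan block has size 2, contributing (x + 5)^2

So m_A(x) = (x + 5)^2 = x^2 + 10*x + 25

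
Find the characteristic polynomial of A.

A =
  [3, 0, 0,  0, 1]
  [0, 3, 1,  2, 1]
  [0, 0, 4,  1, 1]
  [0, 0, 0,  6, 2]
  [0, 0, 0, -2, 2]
x^5 - 18*x^4 + 129*x^3 - 460*x^2 + 816*x - 576

Expanding det(x·I − A) (e.g. by cofactor expansion or by noting that A is similar to its Jordan form J, which has the same characteristic polynomial as A) gives
  χ_A(x) = x^5 - 18*x^4 + 129*x^3 - 460*x^2 + 816*x - 576
which factors as (x - 4)^3*(x - 3)^2. The eigenvalues (with algebraic multiplicities) are λ = 3 with multiplicity 2, λ = 4 with multiplicity 3.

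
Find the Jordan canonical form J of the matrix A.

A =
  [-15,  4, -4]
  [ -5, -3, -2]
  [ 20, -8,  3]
J_2(-5) ⊕ J_1(-5)

The characteristic polynomial is
  det(x·I − A) = x^3 + 15*x^2 + 75*x + 125 = (x + 5)^3

Eigenvalues and multiplicities (the geometric multiplicity of λ is n − rank(A − λI), which equals the number of Jordan blocks for λ):
  λ = -5: algebraic multiplicity = 3, geometric multiplicity = 2

Determining the block sizes for each eigenvalue:
  λ = -5: 2 blocks summing to 3 forces exactly one block of size 2 and the rest size 1 → block sizes [2, 1]

Assembling the blocks gives a Jordan form
J =
  [-5,  1,  0]
  [ 0, -5,  0]
  [ 0,  0, -5]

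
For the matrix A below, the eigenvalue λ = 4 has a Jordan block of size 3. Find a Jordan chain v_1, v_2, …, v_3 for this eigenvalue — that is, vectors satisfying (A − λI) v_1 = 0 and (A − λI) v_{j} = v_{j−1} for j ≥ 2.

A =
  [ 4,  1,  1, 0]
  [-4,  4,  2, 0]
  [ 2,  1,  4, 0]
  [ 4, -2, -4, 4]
A Jordan chain for λ = 4 of length 3:
v_1 = (-2, 4, -4, 0)ᵀ
v_2 = (0, -4, 2, 4)ᵀ
v_3 = (1, 0, 0, 0)ᵀ

Let N = A − (4)·I. We want v_3 with N^3 v_3 = 0 but N^2 v_3 ≠ 0; then v_{j-1} := N · v_j for j = 3, …, 2.

Pick v_3 = (1, 0, 0, 0)ᵀ.
Then v_2 = N · v_3 = (0, -4, 2, 4)ᵀ.
Then v_1 = N · v_2 = (-2, 4, -4, 0)ᵀ.

Sanity check: (A − (4)·I) v_1 = (0, 0, 0, 0)ᵀ = 0. ✓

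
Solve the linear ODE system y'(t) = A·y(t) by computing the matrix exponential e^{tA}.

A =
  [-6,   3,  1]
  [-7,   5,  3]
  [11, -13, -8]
e^{tA} =
  [-t^2*exp(-3*t)/2 - 3*t*exp(-3*t) + exp(-3*t), t^2*exp(-3*t) + 3*t*exp(-3*t), t^2*exp(-3*t)/2 + t*exp(-3*t)]
  [-t^2*exp(-3*t) - 7*t*exp(-3*t), 2*t^2*exp(-3*t) + 8*t*exp(-3*t) + exp(-3*t), t^2*exp(-3*t) + 3*t*exp(-3*t)]
  [3*t^2*exp(-3*t)/2 + 11*t*exp(-3*t), -3*t^2*exp(-3*t) - 13*t*exp(-3*t), -3*t^2*exp(-3*t)/2 - 5*t*exp(-3*t) + exp(-3*t)]

Strategy: write A = P · J · P⁻¹ where J is a Jordan canonical form, so e^{tA} = P · e^{tJ} · P⁻¹, and e^{tJ} can be computed block-by-block.

A has Jordan form
J =
  [-3,  1,  0]
  [ 0, -3,  1]
  [ 0,  0, -3]
(up to reordering of blocks).

Per-block formulas:
  For a 3×3 Jordan block J_3(-3): exp(t · J_3(-3)) = e^(-3t)·(I + t·N + (t^2/2)·N^2), where N is the 3×3 nilpotent shift.

After assembling e^{tJ} and conjugating by P, we get:

e^{tA} =
  [-t^2*exp(-3*t)/2 - 3*t*exp(-3*t) + exp(-3*t), t^2*exp(-3*t) + 3*t*exp(-3*t), t^2*exp(-3*t)/2 + t*exp(-3*t)]
  [-t^2*exp(-3*t) - 7*t*exp(-3*t), 2*t^2*exp(-3*t) + 8*t*exp(-3*t) + exp(-3*t), t^2*exp(-3*t) + 3*t*exp(-3*t)]
  [3*t^2*exp(-3*t)/2 + 11*t*exp(-3*t), -3*t^2*exp(-3*t) - 13*t*exp(-3*t), -3*t^2*exp(-3*t)/2 - 5*t*exp(-3*t) + exp(-3*t)]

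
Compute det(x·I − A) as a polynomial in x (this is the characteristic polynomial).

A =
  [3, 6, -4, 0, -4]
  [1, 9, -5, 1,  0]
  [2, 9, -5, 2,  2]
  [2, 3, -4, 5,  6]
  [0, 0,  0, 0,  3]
x^5 - 15*x^4 + 90*x^3 - 270*x^2 + 405*x - 243

Expanding det(x·I − A) (e.g. by cofactor expansion or by noting that A is similar to its Jordan form J, which has the same characteristic polynomial as A) gives
  χ_A(x) = x^5 - 15*x^4 + 90*x^3 - 270*x^2 + 405*x - 243
which factors as (x - 3)^5. The eigenvalues (with algebraic multiplicities) are λ = 3 with multiplicity 5.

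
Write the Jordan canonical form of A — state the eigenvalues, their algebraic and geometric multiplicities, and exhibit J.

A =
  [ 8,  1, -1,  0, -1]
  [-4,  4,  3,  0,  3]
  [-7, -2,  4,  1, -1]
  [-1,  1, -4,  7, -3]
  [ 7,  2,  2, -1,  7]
J_3(6) ⊕ J_2(6)

The characteristic polynomial is
  det(x·I − A) = x^5 - 30*x^4 + 360*x^3 - 2160*x^2 + 6480*x - 7776 = (x - 6)^5

Eigenvalues and multiplicities (the geometric multiplicity of λ is n − rank(A − λI), which equals the number of Jordan blocks for λ):
  λ = 6: algebraic multiplicity = 5, geometric multiplicity = 2

Determining the block sizes for each eigenvalue:
  λ = 6: with am = 5 and gm = 2, the partition is not yet determined (e.g. several partitions of 5 into 2 parts exist). Let N = A − (6)·I. Computing rank(N^1) = 3, rank(N^2) = 1, rank(N^3) = 0; the number of blocks of size ≥ j is rank(N^{j−1}) − rank(N^j), giving [2, 2, 1]. So we have 1 block(s) of size 3, 1 block(s) of size 2 → block sizes [3, 2]

Assembling the blocks gives a Jordan form
J =
  [6, 1, 0, 0, 0]
  [0, 6, 1, 0, 0]
  [0, 0, 6, 0, 0]
  [0, 0, 0, 6, 1]
  [0, 0, 0, 0, 6]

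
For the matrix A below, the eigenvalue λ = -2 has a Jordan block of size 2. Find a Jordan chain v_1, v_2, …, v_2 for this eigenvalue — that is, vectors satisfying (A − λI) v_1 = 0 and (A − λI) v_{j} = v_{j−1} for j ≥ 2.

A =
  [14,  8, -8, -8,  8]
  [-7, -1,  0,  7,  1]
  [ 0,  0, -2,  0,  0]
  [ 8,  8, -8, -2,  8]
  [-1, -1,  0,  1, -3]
A Jordan chain for λ = -2 of length 2:
v_1 = (0, 1, 0, 0, -1)ᵀ
v_2 = (0, 1, 1, 0, 0)ᵀ

Let N = A − (-2)·I. We want v_2 with N^2 v_2 = 0 but N^1 v_2 ≠ 0; then v_{j-1} := N · v_j for j = 2, …, 2.

Pick v_2 = (0, 1, 1, 0, 0)ᵀ.
Then v_1 = N · v_2 = (0, 1, 0, 0, -1)ᵀ.

Sanity check: (A − (-2)·I) v_1 = (0, 0, 0, 0, 0)ᵀ = 0. ✓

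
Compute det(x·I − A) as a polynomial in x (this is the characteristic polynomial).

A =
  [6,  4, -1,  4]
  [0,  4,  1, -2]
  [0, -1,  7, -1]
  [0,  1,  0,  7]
x^4 - 24*x^3 + 216*x^2 - 864*x + 1296

Expanding det(x·I − A) (e.g. by cofactor expansion or by noting that A is similar to its Jordan form J, which has the same characteristic polynomial as A) gives
  χ_A(x) = x^4 - 24*x^3 + 216*x^2 - 864*x + 1296
which factors as (x - 6)^4. The eigenvalues (with algebraic multiplicities) are λ = 6 with multiplicity 4.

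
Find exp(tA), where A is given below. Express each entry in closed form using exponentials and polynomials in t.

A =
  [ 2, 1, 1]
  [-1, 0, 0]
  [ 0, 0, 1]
e^{tA} =
  [t*exp(t) + exp(t), t*exp(t), t^2*exp(t)/2 + t*exp(t)]
  [-t*exp(t), -t*exp(t) + exp(t), -t^2*exp(t)/2]
  [0, 0, exp(t)]

Strategy: write A = P · J · P⁻¹ where J is a Jordan canonical form, so e^{tA} = P · e^{tJ} · P⁻¹, and e^{tJ} can be computed block-by-block.

A has Jordan form
J =
  [1, 1, 0]
  [0, 1, 1]
  [0, 0, 1]
(up to reordering of blocks).

Per-block formulas:
  For a 3×3 Jordan block J_3(1): exp(t · J_3(1)) = e^(1t)·(I + t·N + (t^2/2)·N^2), where N is the 3×3 nilpotent shift.

After assembling e^{tJ} and conjugating by P, we get:

e^{tA} =
  [t*exp(t) + exp(t), t*exp(t), t^2*exp(t)/2 + t*exp(t)]
  [-t*exp(t), -t*exp(t) + exp(t), -t^2*exp(t)/2]
  [0, 0, exp(t)]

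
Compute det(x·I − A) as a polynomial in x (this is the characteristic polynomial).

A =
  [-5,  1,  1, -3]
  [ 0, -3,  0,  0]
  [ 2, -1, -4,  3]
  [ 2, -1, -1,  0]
x^4 + 12*x^3 + 54*x^2 + 108*x + 81

Expanding det(x·I − A) (e.g. by cofactor expansion or by noting that A is similar to its Jordan form J, which has the same characteristic polynomial as A) gives
  χ_A(x) = x^4 + 12*x^3 + 54*x^2 + 108*x + 81
which factors as (x + 3)^4. The eigenvalues (with algebraic multiplicities) are λ = -3 with multiplicity 4.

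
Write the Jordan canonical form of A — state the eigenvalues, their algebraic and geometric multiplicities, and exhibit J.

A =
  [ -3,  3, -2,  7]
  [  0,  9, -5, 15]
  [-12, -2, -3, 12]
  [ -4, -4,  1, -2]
J_2(-1) ⊕ J_1(-1) ⊕ J_1(4)

The characteristic polynomial is
  det(x·I − A) = x^4 - x^3 - 9*x^2 - 11*x - 4 = (x - 4)*(x + 1)^3

Eigenvalues and multiplicities (the geometric multiplicity of λ is n − rank(A − λI), which equals the number of Jordan blocks for λ):
  λ = -1: algebraic multiplicity = 3, geometric multiplicity = 2
  λ = 4: algebraic multiplicity = 1, geometric multiplicity = 1

Determining the block sizes for each eigenvalue:
  λ = -1: 2 blocks summing to 3 forces exactly one block of size 2 and the rest size 1 → block sizes [2, 1]
  λ = 4: one block (gm = 1), so the single block has size am = 1 → block sizes [1]

Assembling the blocks gives a Jordan form
J =
  [-1,  1,  0, 0]
  [ 0, -1,  0, 0]
  [ 0,  0, -1, 0]
  [ 0,  0,  0, 4]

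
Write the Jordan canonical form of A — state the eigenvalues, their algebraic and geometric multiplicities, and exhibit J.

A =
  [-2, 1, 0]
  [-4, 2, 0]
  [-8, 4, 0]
J_2(0) ⊕ J_1(0)

The characteristic polynomial is
  det(x·I − A) = x^3

Eigenvalues and multiplicities (the geometric multiplicity of λ is n − rank(A − λI), which equals the number of Jordan blocks for λ):
  λ = 0: algebraic multiplicity = 3, geometric multiplicity = 2

Determining the block sizes for each eigenvalue:
  λ = 0: 2 blocks summing to 3 forces exactly one block of size 2 and the rest size 1 → block sizes [2, 1]

Assembling the blocks gives a Jordan form
J =
  [0, 1, 0]
  [0, 0, 0]
  [0, 0, 0]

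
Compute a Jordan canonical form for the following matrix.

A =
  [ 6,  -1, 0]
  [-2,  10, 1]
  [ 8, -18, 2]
J_3(6)

The characteristic polynomial is
  det(x·I − A) = x^3 - 18*x^2 + 108*x - 216 = (x - 6)^3

Eigenvalues and multiplicities (the geometric multiplicity of λ is n − rank(A − λI), which equals the number of Jordan blocks for λ):
  λ = 6: algebraic multiplicity = 3, geometric multiplicity = 1

Determining the block sizes for each eigenvalue:
  λ = 6: one block (gm = 1), so the single block has size am = 3 → block sizes [3]

Assembling the blocks gives a Jordan form
J =
  [6, 1, 0]
  [0, 6, 1]
  [0, 0, 6]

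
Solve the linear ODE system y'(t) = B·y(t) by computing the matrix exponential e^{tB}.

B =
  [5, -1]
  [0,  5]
e^{tB} =
  [exp(5*t), -t*exp(5*t)]
  [0, exp(5*t)]

Strategy: write B = P · J · P⁻¹ where J is a Jordan canonical form, so e^{tB} = P · e^{tJ} · P⁻¹, and e^{tJ} can be computed block-by-block.

B has Jordan form
J =
  [5, 1]
  [0, 5]
(up to reordering of blocks).

Per-block formulas:
  For a 2×2 Jordan block J_2(5): exp(t · J_2(5)) = e^(5t)·(I + t·N), where N is the 2×2 nilpotent shift.

After assembling e^{tJ} and conjugating by P, we get:

e^{tB} =
  [exp(5*t), -t*exp(5*t)]
  [0, exp(5*t)]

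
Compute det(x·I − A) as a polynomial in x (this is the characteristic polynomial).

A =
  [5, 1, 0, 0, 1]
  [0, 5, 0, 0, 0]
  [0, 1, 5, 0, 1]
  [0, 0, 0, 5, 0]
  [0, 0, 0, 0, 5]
x^5 - 25*x^4 + 250*x^3 - 1250*x^2 + 3125*x - 3125

Expanding det(x·I − A) (e.g. by cofactor expansion or by noting that A is similar to its Jordan form J, which has the same characteristic polynomial as A) gives
  χ_A(x) = x^5 - 25*x^4 + 250*x^3 - 1250*x^2 + 3125*x - 3125
which factors as (x - 5)^5. The eigenvalues (with algebraic multiplicities) are λ = 5 with multiplicity 5.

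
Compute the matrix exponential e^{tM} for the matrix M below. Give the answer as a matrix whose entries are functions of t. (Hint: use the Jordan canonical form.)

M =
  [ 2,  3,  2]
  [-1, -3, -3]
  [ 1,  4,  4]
e^{tM} =
  [t*exp(t) + exp(t), -t^2*exp(t)/2 + 3*t*exp(t), -t^2*exp(t)/2 + 2*t*exp(t)]
  [-t*exp(t), t^2*exp(t)/2 - 4*t*exp(t) + exp(t), t^2*exp(t)/2 - 3*t*exp(t)]
  [t*exp(t), -t^2*exp(t)/2 + 4*t*exp(t), -t^2*exp(t)/2 + 3*t*exp(t) + exp(t)]

Strategy: write M = P · J · P⁻¹ where J is a Jordan canonical form, so e^{tM} = P · e^{tJ} · P⁻¹, and e^{tJ} can be computed block-by-block.

M has Jordan form
J =
  [1, 1, 0]
  [0, 1, 1]
  [0, 0, 1]
(up to reordering of blocks).

Per-block formulas:
  For a 3×3 Jordan block J_3(1): exp(t · J_3(1)) = e^(1t)·(I + t·N + (t^2/2)·N^2), where N is the 3×3 nilpotent shift.

After assembling e^{tJ} and conjugating by P, we get:

e^{tM} =
  [t*exp(t) + exp(t), -t^2*exp(t)/2 + 3*t*exp(t), -t^2*exp(t)/2 + 2*t*exp(t)]
  [-t*exp(t), t^2*exp(t)/2 - 4*t*exp(t) + exp(t), t^2*exp(t)/2 - 3*t*exp(t)]
  [t*exp(t), -t^2*exp(t)/2 + 4*t*exp(t), -t^2*exp(t)/2 + 3*t*exp(t) + exp(t)]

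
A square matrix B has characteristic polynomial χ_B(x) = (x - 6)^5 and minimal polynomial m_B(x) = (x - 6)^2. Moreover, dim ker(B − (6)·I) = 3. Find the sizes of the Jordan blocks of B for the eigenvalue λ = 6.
Block sizes for λ = 6: [2, 2, 1]

Step 1 — from the characteristic polynomial, algebraic multiplicity of λ = 6 is 5. From dim ker(B − (6)·I) = 3, there are exactly 3 Jordan blocks for λ = 6.
Step 2 — from the minimal polynomial, the factor (x − 6)^2 tells us the largest block for λ = 6 has size 2.
Step 3 — with total size 5, 3 blocks, and largest block 2, the block sizes (in nonincreasing order) are [2, 2, 1].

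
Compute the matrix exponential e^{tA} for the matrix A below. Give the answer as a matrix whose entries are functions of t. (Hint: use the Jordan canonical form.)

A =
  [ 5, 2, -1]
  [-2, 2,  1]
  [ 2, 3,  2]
e^{tA} =
  [-t^2*exp(3*t) + 2*t*exp(3*t) + exp(3*t), -t^2*exp(3*t)/2 + 2*t*exp(3*t), t^2*exp(3*t)/2 - t*exp(3*t)]
  [-2*t*exp(3*t), -t*exp(3*t) + exp(3*t), t*exp(3*t)]
  [-2*t^2*exp(3*t) + 2*t*exp(3*t), -t^2*exp(3*t) + 3*t*exp(3*t), t^2*exp(3*t) - t*exp(3*t) + exp(3*t)]

Strategy: write A = P · J · P⁻¹ where J is a Jordan canonical form, so e^{tA} = P · e^{tJ} · P⁻¹, and e^{tJ} can be computed block-by-block.

A has Jordan form
J =
  [3, 1, 0]
  [0, 3, 1]
  [0, 0, 3]
(up to reordering of blocks).

Per-block formulas:
  For a 3×3 Jordan block J_3(3): exp(t · J_3(3)) = e^(3t)·(I + t·N + (t^2/2)·N^2), where N is the 3×3 nilpotent shift.

After assembling e^{tJ} and conjugating by P, we get:

e^{tA} =
  [-t^2*exp(3*t) + 2*t*exp(3*t) + exp(3*t), -t^2*exp(3*t)/2 + 2*t*exp(3*t), t^2*exp(3*t)/2 - t*exp(3*t)]
  [-2*t*exp(3*t), -t*exp(3*t) + exp(3*t), t*exp(3*t)]
  [-2*t^2*exp(3*t) + 2*t*exp(3*t), -t^2*exp(3*t) + 3*t*exp(3*t), t^2*exp(3*t) - t*exp(3*t) + exp(3*t)]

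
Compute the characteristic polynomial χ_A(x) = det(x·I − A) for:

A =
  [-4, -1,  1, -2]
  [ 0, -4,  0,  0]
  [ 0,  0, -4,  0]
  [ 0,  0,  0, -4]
x^4 + 16*x^3 + 96*x^2 + 256*x + 256

Expanding det(x·I − A) (e.g. by cofactor expansion or by noting that A is similar to its Jordan form J, which has the same characteristic polynomial as A) gives
  χ_A(x) = x^4 + 16*x^3 + 96*x^2 + 256*x + 256
which factors as (x + 4)^4. The eigenvalues (with algebraic multiplicities) are λ = -4 with multiplicity 4.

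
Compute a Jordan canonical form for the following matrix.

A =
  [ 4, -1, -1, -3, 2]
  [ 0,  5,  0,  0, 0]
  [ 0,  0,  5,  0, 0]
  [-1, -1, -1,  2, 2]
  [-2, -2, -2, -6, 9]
J_2(5) ⊕ J_1(5) ⊕ J_1(5) ⊕ J_1(5)

The characteristic polynomial is
  det(x·I − A) = x^5 - 25*x^4 + 250*x^3 - 1250*x^2 + 3125*x - 3125 = (x - 5)^5

Eigenvalues and multiplicities (the geometric multiplicity of λ is n − rank(A − λI), which equals the number of Jordan blocks for λ):
  λ = 5: algebraic multiplicity = 5, geometric multiplicity = 4

Determining the block sizes for each eigenvalue:
  λ = 5: 4 blocks summing to 5 forces exactly one block of size 2 and the rest size 1 → block sizes [2, 1, 1, 1]

Assembling the blocks gives a Jordan form
J =
  [5, 1, 0, 0, 0]
  [0, 5, 0, 0, 0]
  [0, 0, 5, 0, 0]
  [0, 0, 0, 5, 0]
  [0, 0, 0, 0, 5]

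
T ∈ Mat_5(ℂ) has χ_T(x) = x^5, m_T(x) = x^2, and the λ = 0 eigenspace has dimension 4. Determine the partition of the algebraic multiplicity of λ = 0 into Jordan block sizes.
Block sizes for λ = 0: [2, 1, 1, 1]

Step 1 — from the characteristic polynomial, algebraic multiplicity of λ = 0 is 5. From dim ker(T − (0)·I) = 4, there are exactly 4 Jordan blocks for λ = 0.
Step 2 — from the minimal polynomial, the factor (x − 0)^2 tells us the largest block for λ = 0 has size 2.
Step 3 — with total size 5, 4 blocks, and largest block 2, the block sizes (in nonincreasing order) are [2, 1, 1, 1].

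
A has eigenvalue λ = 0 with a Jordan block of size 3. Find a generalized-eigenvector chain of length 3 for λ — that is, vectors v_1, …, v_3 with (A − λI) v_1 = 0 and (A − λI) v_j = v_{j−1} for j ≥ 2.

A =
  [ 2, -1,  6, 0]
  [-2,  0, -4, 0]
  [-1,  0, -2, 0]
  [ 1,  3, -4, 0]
A Jordan chain for λ = 0 of length 3:
v_1 = (-2, 2, 1, -1)ᵀ
v_2 = (-1, 0, 0, 3)ᵀ
v_3 = (0, 1, 0, 0)ᵀ

Let N = A − (0)·I. We want v_3 with N^3 v_3 = 0 but N^2 v_3 ≠ 0; then v_{j-1} := N · v_j for j = 3, …, 2.

Pick v_3 = (0, 1, 0, 0)ᵀ.
Then v_2 = N · v_3 = (-1, 0, 0, 3)ᵀ.
Then v_1 = N · v_2 = (-2, 2, 1, -1)ᵀ.

Sanity check: (A − (0)·I) v_1 = (0, 0, 0, 0)ᵀ = 0. ✓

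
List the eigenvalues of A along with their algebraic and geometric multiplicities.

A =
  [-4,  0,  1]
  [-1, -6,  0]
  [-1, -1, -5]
λ = -5: alg = 3, geom = 1

Step 1 — factor the characteristic polynomial to read off the algebraic multiplicities:
  χ_A(x) = (x + 5)^3

Step 2 — compute geometric multiplicities via the rank-nullity identity g(λ) = n − rank(A − λI):
  rank(A − (-5)·I) = 2, so dim ker(A − (-5)·I) = n − 2 = 1

Summary:
  λ = -5: algebraic multiplicity = 3, geometric multiplicity = 1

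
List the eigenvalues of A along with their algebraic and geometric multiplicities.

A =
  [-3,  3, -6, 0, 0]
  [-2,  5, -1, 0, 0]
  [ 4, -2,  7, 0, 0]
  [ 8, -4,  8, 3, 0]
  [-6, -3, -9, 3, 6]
λ = 3: alg = 4, geom = 2; λ = 6: alg = 1, geom = 1

Step 1 — factor the characteristic polynomial to read off the algebraic multiplicities:
  χ_A(x) = (x - 6)*(x - 3)^4

Step 2 — compute geometric multiplicities via the rank-nullity identity g(λ) = n − rank(A − λI):
  rank(A − (3)·I) = 3, so dim ker(A − (3)·I) = n − 3 = 2
  rank(A − (6)·I) = 4, so dim ker(A − (6)·I) = n − 4 = 1

Summary:
  λ = 3: algebraic multiplicity = 4, geometric multiplicity = 2
  λ = 6: algebraic multiplicity = 1, geometric multiplicity = 1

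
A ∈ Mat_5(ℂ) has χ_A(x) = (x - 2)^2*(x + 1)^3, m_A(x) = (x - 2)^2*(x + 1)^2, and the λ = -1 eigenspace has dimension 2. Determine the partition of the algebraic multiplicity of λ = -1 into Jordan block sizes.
Block sizes for λ = -1: [2, 1]

Step 1 — from the characteristic polynomial, algebraic multiplicity of λ = -1 is 3. From dim ker(A − (-1)·I) = 2, there are exactly 2 Jordan blocks for λ = -1.
Step 2 — from the minimal polynomial, the factor (x + 1)^2 tells us the largest block for λ = -1 has size 2.
Step 3 — with total size 3, 2 blocks, and largest block 2, the block sizes (in nonincreasing order) are [2, 1].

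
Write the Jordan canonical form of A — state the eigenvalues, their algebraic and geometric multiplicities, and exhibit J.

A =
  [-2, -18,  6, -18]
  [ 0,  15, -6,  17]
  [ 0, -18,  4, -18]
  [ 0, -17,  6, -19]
J_2(-2) ⊕ J_1(-2) ⊕ J_1(4)

The characteristic polynomial is
  det(x·I − A) = x^4 + 2*x^3 - 12*x^2 - 40*x - 32 = (x - 4)*(x + 2)^3

Eigenvalues and multiplicities (the geometric multiplicity of λ is n − rank(A − λI), which equals the number of Jordan blocks for λ):
  λ = -2: algebraic multiplicity = 3, geometric multiplicity = 2
  λ = 4: algebraic multiplicity = 1, geometric multiplicity = 1

Determining the block sizes for each eigenvalue:
  λ = -2: 2 blocks summing to 3 forces exactly one block of size 2 and the rest size 1 → block sizes [2, 1]
  λ = 4: one block (gm = 1), so the single block has size am = 1 → block sizes [1]

Assembling the blocks gives a Jordan form
J =
  [-2,  1,  0, 0]
  [ 0, -2,  0, 0]
  [ 0,  0, -2, 0]
  [ 0,  0,  0, 4]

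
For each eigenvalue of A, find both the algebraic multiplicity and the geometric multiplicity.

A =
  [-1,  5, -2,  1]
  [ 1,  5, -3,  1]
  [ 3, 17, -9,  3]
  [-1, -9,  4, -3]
λ = -2: alg = 4, geom = 2

Step 1 — factor the characteristic polynomial to read off the algebraic multiplicities:
  χ_A(x) = (x + 2)^4

Step 2 — compute geometric multiplicities via the rank-nullity identity g(λ) = n − rank(A − λI):
  rank(A − (-2)·I) = 2, so dim ker(A − (-2)·I) = n − 2 = 2

Summary:
  λ = -2: algebraic multiplicity = 4, geometric multiplicity = 2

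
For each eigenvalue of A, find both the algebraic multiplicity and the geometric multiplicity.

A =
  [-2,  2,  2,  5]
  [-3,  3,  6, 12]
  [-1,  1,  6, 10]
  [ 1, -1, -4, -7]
λ = 0: alg = 4, geom = 2

Step 1 — factor the characteristic polynomial to read off the algebraic multiplicities:
  χ_A(x) = x^4

Step 2 — compute geometric multiplicities via the rank-nullity identity g(λ) = n − rank(A − λI):
  rank(A − (0)·I) = 2, so dim ker(A − (0)·I) = n − 2 = 2

Summary:
  λ = 0: algebraic multiplicity = 4, geometric multiplicity = 2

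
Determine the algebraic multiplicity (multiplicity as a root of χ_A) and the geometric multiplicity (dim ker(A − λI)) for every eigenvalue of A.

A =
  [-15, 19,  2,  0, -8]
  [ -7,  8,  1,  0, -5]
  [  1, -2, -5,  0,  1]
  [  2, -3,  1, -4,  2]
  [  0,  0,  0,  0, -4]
λ = -4: alg = 5, geom = 2

Step 1 — factor the characteristic polynomial to read off the algebraic multiplicities:
  χ_A(x) = (x + 4)^5

Step 2 — compute geometric multiplicities via the rank-nullity identity g(λ) = n − rank(A − λI):
  rank(A − (-4)·I) = 3, so dim ker(A − (-4)·I) = n − 3 = 2

Summary:
  λ = -4: algebraic multiplicity = 5, geometric multiplicity = 2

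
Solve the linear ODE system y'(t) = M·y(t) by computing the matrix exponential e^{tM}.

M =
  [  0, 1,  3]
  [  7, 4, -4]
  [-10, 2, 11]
e^{tM} =
  [t^2*exp(5*t) - 5*t*exp(5*t) + exp(5*t), t*exp(5*t), -t^2*exp(5*t)/2 + 3*t*exp(5*t)]
  [-t^2*exp(5*t) + 7*t*exp(5*t), -t*exp(5*t) + exp(5*t), t^2*exp(5*t)/2 - 4*t*exp(5*t)]
  [2*t^2*exp(5*t) - 10*t*exp(5*t), 2*t*exp(5*t), -t^2*exp(5*t) + 6*t*exp(5*t) + exp(5*t)]

Strategy: write M = P · J · P⁻¹ where J is a Jordan canonical form, so e^{tM} = P · e^{tJ} · P⁻¹, and e^{tJ} can be computed block-by-block.

M has Jordan form
J =
  [5, 1, 0]
  [0, 5, 1]
  [0, 0, 5]
(up to reordering of blocks).

Per-block formulas:
  For a 3×3 Jordan block J_3(5): exp(t · J_3(5)) = e^(5t)·(I + t·N + (t^2/2)·N^2), where N is the 3×3 nilpotent shift.

After assembling e^{tJ} and conjugating by P, we get:

e^{tM} =
  [t^2*exp(5*t) - 5*t*exp(5*t) + exp(5*t), t*exp(5*t), -t^2*exp(5*t)/2 + 3*t*exp(5*t)]
  [-t^2*exp(5*t) + 7*t*exp(5*t), -t*exp(5*t) + exp(5*t), t^2*exp(5*t)/2 - 4*t*exp(5*t)]
  [2*t^2*exp(5*t) - 10*t*exp(5*t), 2*t*exp(5*t), -t^2*exp(5*t) + 6*t*exp(5*t) + exp(5*t)]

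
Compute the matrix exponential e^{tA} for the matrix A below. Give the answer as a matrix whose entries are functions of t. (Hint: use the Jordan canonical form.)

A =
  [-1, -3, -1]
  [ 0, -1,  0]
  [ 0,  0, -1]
e^{tA} =
  [exp(-t), -3*t*exp(-t), -t*exp(-t)]
  [0, exp(-t), 0]
  [0, 0, exp(-t)]

Strategy: write A = P · J · P⁻¹ where J is a Jordan canonical form, so e^{tA} = P · e^{tJ} · P⁻¹, and e^{tJ} can be computed block-by-block.

A has Jordan form
J =
  [-1,  1,  0]
  [ 0, -1,  0]
  [ 0,  0, -1]
(up to reordering of blocks).

Per-block formulas:
  For a 1×1 block at λ = -1: exp(t · [-1]) = [e^(-1t)].
  For a 2×2 Jordan block J_2(-1): exp(t · J_2(-1)) = e^(-1t)·(I + t·N), where N is the 2×2 nilpotent shift.

After assembling e^{tJ} and conjugating by P, we get:

e^{tA} =
  [exp(-t), -3*t*exp(-t), -t*exp(-t)]
  [0, exp(-t), 0]
  [0, 0, exp(-t)]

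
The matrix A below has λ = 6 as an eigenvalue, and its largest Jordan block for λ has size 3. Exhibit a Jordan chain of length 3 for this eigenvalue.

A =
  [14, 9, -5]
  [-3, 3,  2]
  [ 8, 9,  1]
A Jordan chain for λ = 6 of length 3:
v_1 = (-3, 1, -3)ᵀ
v_2 = (8, -3, 8)ᵀ
v_3 = (1, 0, 0)ᵀ

Let N = A − (6)·I. We want v_3 with N^3 v_3 = 0 but N^2 v_3 ≠ 0; then v_{j-1} := N · v_j for j = 3, …, 2.

Pick v_3 = (1, 0, 0)ᵀ.
Then v_2 = N · v_3 = (8, -3, 8)ᵀ.
Then v_1 = N · v_2 = (-3, 1, -3)ᵀ.

Sanity check: (A − (6)·I) v_1 = (0, 0, 0)ᵀ = 0. ✓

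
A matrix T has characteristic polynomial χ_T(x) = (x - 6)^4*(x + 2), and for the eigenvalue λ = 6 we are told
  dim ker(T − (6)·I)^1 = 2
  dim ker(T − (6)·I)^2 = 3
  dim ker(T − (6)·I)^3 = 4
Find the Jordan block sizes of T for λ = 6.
Block sizes for λ = 6: [3, 1]

From the dimensions of kernels of powers, the number of Jordan blocks of size at least j is d_j − d_{j−1} where d_j = dim ker(N^j) (with d_0 = 0). Computing the differences gives [2, 1, 1].
The number of blocks of size exactly k is (#blocks of size ≥ k) − (#blocks of size ≥ k + 1), so the partition is: 1 block(s) of size 1, 1 block(s) of size 3.
In nonincreasing order the block sizes are [3, 1].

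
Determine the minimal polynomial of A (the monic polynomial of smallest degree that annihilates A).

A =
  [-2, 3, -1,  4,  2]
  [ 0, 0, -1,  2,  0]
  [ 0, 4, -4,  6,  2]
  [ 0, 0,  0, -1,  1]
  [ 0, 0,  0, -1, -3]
x^3 + 6*x^2 + 12*x + 8

The characteristic polynomial is χ_A(x) = (x + 2)^5, so the eigenvalues are known. The minimal polynomial is
  m_A(x) = Π_λ (x − λ)^{k_λ}
where k_λ is the size of the *largest* Jordan block for λ (equivalently, the smallest k with (A − λI)^k v = 0 for every generalised eigenvector v of λ).

  λ = -2: largest Jordan block has size 3, contributing (x + 2)^3

So m_A(x) = (x + 2)^3 = x^3 + 6*x^2 + 12*x + 8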